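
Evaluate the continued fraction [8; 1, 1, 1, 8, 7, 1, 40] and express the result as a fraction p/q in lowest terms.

a_0 = 8: 8/1
a_1 = 1: 9/1
a_2 = 1: 17/2
a_3 = 1: 26/3
a_4 = 8: 225/26
a_5 = 7: 1601/185
a_6 = 1: 1826/211
a_7 = 40: 74641/8625

74641/8625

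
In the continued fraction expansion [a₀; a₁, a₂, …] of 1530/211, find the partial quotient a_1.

1530 = 7·211 + 53, so a_0 = 7
211 = 3·53 + 52, so a_1 = 3

3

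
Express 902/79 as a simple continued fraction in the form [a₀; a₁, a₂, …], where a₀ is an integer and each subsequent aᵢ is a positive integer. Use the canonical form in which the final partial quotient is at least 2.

902 = 11·79 + 33, so a_0 = 11
79 = 2·33 + 13, so a_1 = 2
33 = 2·13 + 7, so a_2 = 2
13 = 1·7 + 6, so a_3 = 1
7 = 1·6 + 1, so a_4 = 1
6 = 6·1 + 0, so a_5 = 6

[11; 2, 2, 1, 1, 6]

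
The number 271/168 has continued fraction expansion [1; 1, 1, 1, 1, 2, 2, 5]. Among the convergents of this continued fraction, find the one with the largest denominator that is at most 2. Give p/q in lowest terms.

3/2

a_0 = 1: 1/1  (≤ bound)
a_1 = 1: 2/1  (≤ bound)
a_2 = 1: 3/2  (≤ bound)
a_3 = 1: 5/3  (> 2, stop)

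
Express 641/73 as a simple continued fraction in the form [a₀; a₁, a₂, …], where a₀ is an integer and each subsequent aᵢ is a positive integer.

[8; 1, 3, 1, 1, 3, 2]

Run the Euclidean algorithm, recording each quotient:
641 = 8·73 + 57, so a_0 = 8
73 = 1·57 + 16, so a_1 = 1
57 = 3·16 + 9, so a_2 = 3
16 = 1·9 + 7, so a_3 = 1
9 = 1·7 + 2, so a_4 = 1
7 = 3·2 + 1, so a_5 = 3
2 = 2·1 + 0, so a_6 = 2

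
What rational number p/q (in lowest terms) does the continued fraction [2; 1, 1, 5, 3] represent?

Start with 3.
5 + 1/(3/1) = 5 + 1/3 = 16/3
1 + 1/(16/3) = 1 + 3/16 = 19/16
1 + 1/(19/16) = 1 + 16/19 = 35/19
2 + 1/(35/19) = 2 + 19/35 = 89/35

89/35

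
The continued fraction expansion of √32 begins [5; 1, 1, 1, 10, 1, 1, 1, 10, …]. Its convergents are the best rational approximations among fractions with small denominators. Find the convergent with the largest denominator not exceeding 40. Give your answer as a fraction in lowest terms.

a_0 = 5: 5/1  (≤ bound)
a_1 = 1: 6/1  (≤ bound)
a_2 = 1: 11/2  (≤ bound)
a_3 = 1: 17/3  (≤ bound)
a_4 = 10: 181/32  (≤ bound)
a_5 = 1: 198/35  (≤ bound)
a_6 = 1: 379/67  (> 40, stop)

198/35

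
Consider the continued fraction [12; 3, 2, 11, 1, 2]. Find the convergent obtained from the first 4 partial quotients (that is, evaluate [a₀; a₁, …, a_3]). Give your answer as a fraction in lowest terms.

Starting at the tail and folding back:
Start with 11.
2 + 1/(11/1) = 2 + 1/11 = 23/11
3 + 1/(23/11) = 3 + 11/23 = 80/23
12 + 1/(80/23) = 12 + 23/80 = 983/80

983/80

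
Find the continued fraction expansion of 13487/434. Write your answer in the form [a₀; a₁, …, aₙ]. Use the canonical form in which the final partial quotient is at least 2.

[31; 13, 6, 1, 1, 2]

13487 ÷ 434 → quotient 31, remainder 33
434 ÷ 33 → quotient 13, remainder 5
33 ÷ 5 → quotient 6, remainder 3
5 ÷ 3 → quotient 1, remainder 2
3 ÷ 2 → quotient 1, remainder 1
2 ÷ 1 → quotient 2, remainder 0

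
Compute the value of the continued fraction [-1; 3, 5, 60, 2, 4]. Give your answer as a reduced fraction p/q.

-6002/8731

Start with 4.
2 + 1/(4/1) = 2 + 1/4 = 9/4
60 + 1/(9/4) = 60 + 4/9 = 544/9
5 + 1/(544/9) = 5 + 9/544 = 2729/544
3 + 1/(2729/544) = 3 + 544/2729 = 8731/2729
-1 + 1/(8731/2729) = -1 + 2729/8731 = -6002/8731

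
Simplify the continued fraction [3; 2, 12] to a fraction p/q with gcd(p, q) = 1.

87/25

Start with 12.
2 + 1/(12/1) = 2 + 1/12 = 25/12
3 + 1/(25/12) = 3 + 12/25 = 87/25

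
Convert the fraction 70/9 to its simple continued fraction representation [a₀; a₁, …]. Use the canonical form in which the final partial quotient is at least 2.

[7; 1, 3, 2]

⌊70/9⌋ = 7, remainder 7
⌊9/7⌋ = 1, remainder 2
⌊7/2⌋ = 3, remainder 1
⌊2/1⌋ = 2, remainder 0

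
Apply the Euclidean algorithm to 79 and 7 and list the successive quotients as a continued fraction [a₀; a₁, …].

[11; 3, 2]

79 ÷ 7 → quotient 11, remainder 2
7 ÷ 2 → quotient 3, remainder 1
2 ÷ 1 → quotient 2, remainder 0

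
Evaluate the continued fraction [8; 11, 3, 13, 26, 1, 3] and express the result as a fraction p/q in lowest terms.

393148/48607

Start with 3.
1 + 1/(3/1) = 1 + 1/3 = 4/3
26 + 1/(4/3) = 26 + 3/4 = 107/4
13 + 1/(107/4) = 13 + 4/107 = 1395/107
3 + 1/(1395/107) = 3 + 107/1395 = 4292/1395
11 + 1/(4292/1395) = 11 + 1395/4292 = 48607/4292
8 + 1/(48607/4292) = 8 + 4292/48607 = 393148/48607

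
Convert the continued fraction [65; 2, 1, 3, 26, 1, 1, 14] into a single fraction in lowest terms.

a_0 = 65: 65/1
a_1 = 2: 131/2
a_2 = 1: 196/3
a_3 = 3: 719/11
a_4 = 26: 18890/289
a_5 = 1: 19609/300
a_6 = 1: 38499/589
a_7 = 14: 558595/8546

558595/8546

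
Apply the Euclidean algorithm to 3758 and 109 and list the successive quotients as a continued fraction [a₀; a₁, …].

[34; 2, 10, 2, 2]

3758 = 34·109 + 52, so a_0 = 34
109 = 2·52 + 5, so a_1 = 2
52 = 10·5 + 2, so a_2 = 10
5 = 2·2 + 1, so a_3 = 2
2 = 2·1 + 0, so a_4 = 2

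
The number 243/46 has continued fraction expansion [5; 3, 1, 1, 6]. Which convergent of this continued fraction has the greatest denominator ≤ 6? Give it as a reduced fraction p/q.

21/4

List convergents until the denominator exceeds the bound:
a_0 = 5: 5/1  (≤ bound)
a_1 = 3: 16/3  (≤ bound)
a_2 = 1: 21/4  (≤ bound)
a_3 = 1: 37/7  (> 6, stop)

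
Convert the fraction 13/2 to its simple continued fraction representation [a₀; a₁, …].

[6; 2]

13 ÷ 2 → quotient 6, remainder 1
2 ÷ 1 → quotient 2, remainder 0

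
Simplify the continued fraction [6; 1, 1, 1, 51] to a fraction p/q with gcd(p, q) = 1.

a_0 = 6: 6/1
a_1 = 1: 7/1
a_2 = 1: 13/2
a_3 = 1: 20/3
a_4 = 51: 1033/155

1033/155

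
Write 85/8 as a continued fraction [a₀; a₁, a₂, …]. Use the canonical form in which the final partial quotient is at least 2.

⌊85/8⌋ = 10, remainder 5
⌊8/5⌋ = 1, remainder 3
⌊5/3⌋ = 1, remainder 2
⌊3/2⌋ = 1, remainder 1
⌊2/1⌋ = 2, remainder 0

[10; 1, 1, 1, 2]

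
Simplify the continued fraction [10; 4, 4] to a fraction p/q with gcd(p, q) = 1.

a_0 = 10: 10/1
a_1 = 4: 41/4
a_2 = 4: 174/17

174/17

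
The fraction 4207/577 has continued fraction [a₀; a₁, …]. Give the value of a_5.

4207 ÷ 577 → quotient 7, remainder 168
577 ÷ 168 → quotient 3, remainder 73
168 ÷ 73 → quotient 2, remainder 22
73 ÷ 22 → quotient 3, remainder 7
22 ÷ 7 → quotient 3, remainder 1
7 ÷ 1 → quotient 7, remainder 0

7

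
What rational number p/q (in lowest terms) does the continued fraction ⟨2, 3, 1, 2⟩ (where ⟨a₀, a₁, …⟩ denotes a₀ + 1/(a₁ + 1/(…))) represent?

25/11

Work from the innermost term outward:
Start with 2.
1 + 1/(2/1) = 1 + 1/2 = 3/2
3 + 1/(3/2) = 3 + 2/3 = 11/3
2 + 1/(11/3) = 2 + 3/11 = 25/11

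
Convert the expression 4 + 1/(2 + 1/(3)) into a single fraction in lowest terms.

31/7

Start with 3.
2 + 1/(3/1) = 2 + 1/3 = 7/3
4 + 1/(7/3) = 4 + 3/7 = 31/7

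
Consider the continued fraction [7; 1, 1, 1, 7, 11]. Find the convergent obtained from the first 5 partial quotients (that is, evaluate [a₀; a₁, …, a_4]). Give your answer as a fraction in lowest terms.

176/23

Start with 7.
1 + 1/(7/1) = 1 + 1/7 = 8/7
1 + 1/(8/7) = 1 + 7/8 = 15/8
1 + 1/(15/8) = 1 + 8/15 = 23/15
7 + 1/(23/15) = 7 + 15/23 = 176/23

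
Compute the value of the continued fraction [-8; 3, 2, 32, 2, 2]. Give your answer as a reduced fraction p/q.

-8863/1149

Collapse the nested fraction from the inside out:
Start with 2.
2 + 1/(2/1) = 2 + 1/2 = 5/2
32 + 1/(5/2) = 32 + 2/5 = 162/5
2 + 1/(162/5) = 2 + 5/162 = 329/162
3 + 1/(329/162) = 3 + 162/329 = 1149/329
-8 + 1/(1149/329) = -8 + 329/1149 = -8863/1149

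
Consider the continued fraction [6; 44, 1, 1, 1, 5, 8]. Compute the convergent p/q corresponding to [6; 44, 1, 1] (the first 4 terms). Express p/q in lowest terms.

Starting at the tail and folding back:
Start with 1.
1 + 1/(1/1) = 1 + 1/1 = 2/1
44 + 1/(2/1) = 44 + 1/2 = 89/2
6 + 1/(89/2) = 6 + 2/89 = 536/89

536/89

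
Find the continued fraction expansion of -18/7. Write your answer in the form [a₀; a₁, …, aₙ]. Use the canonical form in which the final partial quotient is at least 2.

-18 = -3·7 + 3, so a_0 = -3
7 = 2·3 + 1, so a_1 = 2
3 = 3·1 + 0, so a_2 = 3

[-3; 2, 3]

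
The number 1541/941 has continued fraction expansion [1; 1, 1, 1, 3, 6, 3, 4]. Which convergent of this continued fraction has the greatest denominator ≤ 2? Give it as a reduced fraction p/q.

a_0 = 1: 1/1  (≤ bound)
a_1 = 1: 2/1  (≤ bound)
a_2 = 1: 3/2  (≤ bound)
a_3 = 1: 5/3  (> 2, stop)

3/2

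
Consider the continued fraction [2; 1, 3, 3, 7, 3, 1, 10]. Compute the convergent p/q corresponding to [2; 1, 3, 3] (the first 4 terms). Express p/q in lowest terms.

36/13

Start with 3.
3 + 1/(3/1) = 3 + 1/3 = 10/3
1 + 1/(10/3) = 1 + 3/10 = 13/10
2 + 1/(13/10) = 2 + 10/13 = 36/13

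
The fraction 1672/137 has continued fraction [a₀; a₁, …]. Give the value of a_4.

1672 = 12·137 + 28, so a_0 = 12
137 = 4·28 + 25, so a_1 = 4
28 = 1·25 + 3, so a_2 = 1
25 = 8·3 + 1, so a_3 = 8
3 = 3·1 + 0, so a_4 = 3

3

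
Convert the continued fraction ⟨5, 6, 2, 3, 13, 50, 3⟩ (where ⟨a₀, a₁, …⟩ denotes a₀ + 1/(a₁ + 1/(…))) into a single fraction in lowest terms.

Collapse the nested fraction from the inside out:
Start with 3.
50 + 1/(3/1) = 50 + 1/3 = 151/3
13 + 1/(151/3) = 13 + 3/151 = 1966/151
3 + 1/(1966/151) = 3 + 151/1966 = 6049/1966
2 + 1/(6049/1966) = 2 + 1966/6049 = 14064/6049
6 + 1/(14064/6049) = 6 + 6049/14064 = 90433/14064
5 + 1/(90433/14064) = 5 + 14064/90433 = 466229/90433

466229/90433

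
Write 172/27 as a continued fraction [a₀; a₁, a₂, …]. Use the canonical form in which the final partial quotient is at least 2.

172 ÷ 27 → quotient 6, remainder 10
27 ÷ 10 → quotient 2, remainder 7
10 ÷ 7 → quotient 1, remainder 3
7 ÷ 3 → quotient 2, remainder 1
3 ÷ 1 → quotient 3, remainder 0

[6; 2, 1, 2, 3]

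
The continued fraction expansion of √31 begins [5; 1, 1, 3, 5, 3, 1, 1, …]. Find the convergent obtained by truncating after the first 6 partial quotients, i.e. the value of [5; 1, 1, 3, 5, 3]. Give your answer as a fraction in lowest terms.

Compute successive convergents:
a_0 = 5: 5/1
a_1 = 1: 6/1
a_2 = 1: 11/2
a_3 = 3: 39/7
a_4 = 5: 206/37
a_5 = 3: 657/118

657/118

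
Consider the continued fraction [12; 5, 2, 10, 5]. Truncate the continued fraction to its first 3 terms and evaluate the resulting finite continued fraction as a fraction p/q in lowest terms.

134/11

Start with 2.
5 + 1/(2/1) = 5 + 1/2 = 11/2
12 + 1/(11/2) = 12 + 2/11 = 134/11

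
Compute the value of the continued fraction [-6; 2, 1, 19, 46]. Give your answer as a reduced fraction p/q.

-15381/2717

Build up convergents one term at a time:
a_0 = -6: -6/1
a_1 = 2: -11/2
a_2 = 1: -17/3
a_3 = 19: -334/59
a_4 = 46: -15381/2717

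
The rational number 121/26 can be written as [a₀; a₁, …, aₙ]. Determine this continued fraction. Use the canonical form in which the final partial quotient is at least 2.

[4; 1, 1, 1, 8]

121 ÷ 26 → quotient 4, remainder 17
26 ÷ 17 → quotient 1, remainder 9
17 ÷ 9 → quotient 1, remainder 8
9 ÷ 8 → quotient 1, remainder 1
8 ÷ 1 → quotient 8, remainder 0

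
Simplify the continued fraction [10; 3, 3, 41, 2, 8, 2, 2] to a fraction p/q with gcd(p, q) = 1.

a_0 = 10: 10/1
a_1 = 3: 31/3
a_2 = 3: 103/10
a_3 = 41: 4254/413
a_4 = 2: 8611/836
a_5 = 8: 73142/7101
a_6 = 2: 154895/15038
a_7 = 2: 382932/37177

382932/37177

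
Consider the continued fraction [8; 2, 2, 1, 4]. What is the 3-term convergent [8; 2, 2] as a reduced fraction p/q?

Starting at the tail and folding back:
Start with 2.
2 + 1/(2/1) = 2 + 1/2 = 5/2
8 + 1/(5/2) = 8 + 2/5 = 42/5

42/5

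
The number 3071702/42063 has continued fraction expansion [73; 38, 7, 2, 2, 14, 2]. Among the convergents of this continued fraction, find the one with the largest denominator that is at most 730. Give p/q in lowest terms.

a_0 = 73: 73/1  (≤ bound)
a_1 = 38: 2775/38  (≤ bound)
a_2 = 7: 19498/267  (≤ bound)
a_3 = 2: 41771/572  (≤ bound)
a_4 = 2: 103040/1411  (> 730, stop)

41771/572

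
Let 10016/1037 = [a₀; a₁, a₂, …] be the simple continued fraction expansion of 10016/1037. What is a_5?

6

⌊10016/1037⌋ = 9, remainder 683
⌊1037/683⌋ = 1, remainder 354
⌊683/354⌋ = 1, remainder 329
⌊354/329⌋ = 1, remainder 25
⌊329/25⌋ = 13, remainder 4
⌊25/4⌋ = 6, remainder 1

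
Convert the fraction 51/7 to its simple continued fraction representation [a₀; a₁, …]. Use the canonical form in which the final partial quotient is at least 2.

[7; 3, 2]

Repeatedly divide and take the remainder:
51 = 7·7 + 2, so a_0 = 7
7 = 3·2 + 1, so a_1 = 3
2 = 2·1 + 0, so a_2 = 2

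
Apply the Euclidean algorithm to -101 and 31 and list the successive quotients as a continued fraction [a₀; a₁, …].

[-4; 1, 2, 1, 7]

-101 = -4·31 + 23, so a_0 = -4
31 = 1·23 + 8, so a_1 = 1
23 = 2·8 + 7, so a_2 = 2
8 = 1·7 + 1, so a_3 = 1
7 = 7·1 + 0, so a_4 = 7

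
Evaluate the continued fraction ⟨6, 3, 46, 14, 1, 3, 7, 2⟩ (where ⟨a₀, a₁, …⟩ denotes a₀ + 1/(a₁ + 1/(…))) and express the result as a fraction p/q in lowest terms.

806378/127371

Compute successive convergents:
a_0 = 6: 6/1
a_1 = 3: 19/3
a_2 = 46: 880/139
a_3 = 14: 12339/1949
a_4 = 1: 13219/2088
a_5 = 3: 51996/8213
a_6 = 7: 377191/59579
a_7 = 2: 806378/127371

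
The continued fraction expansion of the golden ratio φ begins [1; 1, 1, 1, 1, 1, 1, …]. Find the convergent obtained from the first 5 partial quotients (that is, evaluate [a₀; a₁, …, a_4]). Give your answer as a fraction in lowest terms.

Start with 1.
1 + 1/(1/1) = 1 + 1/1 = 2/1
1 + 1/(2/1) = 1 + 1/2 = 3/2
1 + 1/(3/2) = 1 + 2/3 = 5/3
1 + 1/(5/3) = 1 + 3/5 = 8/5

8/5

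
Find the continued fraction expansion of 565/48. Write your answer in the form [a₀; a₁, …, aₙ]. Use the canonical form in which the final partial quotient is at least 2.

[11; 1, 3, 2, 1, 3]

565 ÷ 48 → quotient 11, remainder 37
48 ÷ 37 → quotient 1, remainder 11
37 ÷ 11 → quotient 3, remainder 4
11 ÷ 4 → quotient 2, remainder 3
4 ÷ 3 → quotient 1, remainder 1
3 ÷ 1 → quotient 3, remainder 0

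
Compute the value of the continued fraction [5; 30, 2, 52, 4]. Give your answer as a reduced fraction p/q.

64767/12869

Work from the innermost term outward:
Start with 4.
52 + 1/(4/1) = 52 + 1/4 = 209/4
2 + 1/(209/4) = 2 + 4/209 = 422/209
30 + 1/(422/209) = 30 + 209/422 = 12869/422
5 + 1/(12869/422) = 5 + 422/12869 = 64767/12869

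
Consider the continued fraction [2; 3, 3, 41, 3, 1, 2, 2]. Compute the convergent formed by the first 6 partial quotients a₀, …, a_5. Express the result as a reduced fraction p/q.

Starting at the tail and folding back:
Start with 1.
3 + 1/(1/1) = 3 + 1/1 = 4/1
41 + 1/(4/1) = 41 + 1/4 = 165/4
3 + 1/(165/4) = 3 + 4/165 = 499/165
3 + 1/(499/165) = 3 + 165/499 = 1662/499
2 + 1/(1662/499) = 2 + 499/1662 = 3823/1662

3823/1662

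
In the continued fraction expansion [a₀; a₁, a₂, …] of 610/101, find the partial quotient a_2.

Repeatedly divide and take the remainder:
610 = 6·101 + 4, so a_0 = 6
101 = 25·4 + 1, so a_1 = 25
4 = 4·1 + 0, so a_2 = 4

4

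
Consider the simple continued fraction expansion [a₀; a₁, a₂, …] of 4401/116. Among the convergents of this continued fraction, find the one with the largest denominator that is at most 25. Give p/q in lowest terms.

645/17

List convergents until the denominator exceeds the bound:
a_0 = 37: 37/1  (≤ bound)
a_1 = 1: 38/1  (≤ bound)
a_2 = 15: 607/16  (≤ bound)
a_3 = 1: 645/17  (≤ bound)
a_4 = 1: 1252/33  (> 25, stop)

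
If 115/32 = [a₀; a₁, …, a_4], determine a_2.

Repeatedly divide and take the remainder:
115 ÷ 32 → quotient 3, remainder 19
32 ÷ 19 → quotient 1, remainder 13
19 ÷ 13 → quotient 1, remainder 6

1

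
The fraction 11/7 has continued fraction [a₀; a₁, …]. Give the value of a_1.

Run the Euclidean algorithm, recording each quotient:
11 = 1·7 + 4, so a_0 = 1
7 = 1·4 + 3, so a_1 = 1

1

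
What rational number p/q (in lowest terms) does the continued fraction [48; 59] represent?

a_0 = 48: 48/1
a_1 = 59: 2833/59

2833/59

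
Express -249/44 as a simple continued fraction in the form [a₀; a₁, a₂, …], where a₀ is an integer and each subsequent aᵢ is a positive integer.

-249 ÷ 44 → quotient -6, remainder 15
44 ÷ 15 → quotient 2, remainder 14
15 ÷ 14 → quotient 1, remainder 1
14 ÷ 1 → quotient 14, remainder 0

[-6; 2, 1, 14]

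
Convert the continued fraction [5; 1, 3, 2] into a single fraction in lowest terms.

52/9

Work from the innermost term outward:
Start with 2.
3 + 1/(2/1) = 3 + 1/2 = 7/2
1 + 1/(7/2) = 1 + 2/7 = 9/7
5 + 1/(9/7) = 5 + 7/9 = 52/9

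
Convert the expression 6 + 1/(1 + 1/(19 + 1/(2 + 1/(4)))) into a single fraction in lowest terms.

1279/184

Start with 4.
2 + 1/(4/1) = 2 + 1/4 = 9/4
19 + 1/(9/4) = 19 + 4/9 = 175/9
1 + 1/(175/9) = 1 + 9/175 = 184/175
6 + 1/(184/175) = 6 + 175/184 = 1279/184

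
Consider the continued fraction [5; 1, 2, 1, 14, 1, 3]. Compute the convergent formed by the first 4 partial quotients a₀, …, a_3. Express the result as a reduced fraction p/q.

23/4

a_0 = 5: 5/1
a_1 = 1: 6/1
a_2 = 2: 17/3
a_3 = 1: 23/4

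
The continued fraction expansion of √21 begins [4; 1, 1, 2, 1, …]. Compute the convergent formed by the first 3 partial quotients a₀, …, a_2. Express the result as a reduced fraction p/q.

9/2

Use the convergent recurrence hₖ = aₖ·hₖ₋₁ + hₖ₋₂ (and likewise for the denominators kₖ):
a_0 = 4: 4/1
a_1 = 1: 5/1
a_2 = 1: 9/2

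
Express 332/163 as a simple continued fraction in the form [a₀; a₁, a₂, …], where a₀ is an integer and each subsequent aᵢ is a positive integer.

⌊332/163⌋ = 2, remainder 6
⌊163/6⌋ = 27, remainder 1
⌊6/1⌋ = 6, remainder 0

[2; 27, 6]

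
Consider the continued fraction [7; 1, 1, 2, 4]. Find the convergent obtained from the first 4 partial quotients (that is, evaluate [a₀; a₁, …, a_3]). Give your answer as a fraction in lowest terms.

38/5

Start with 2.
1 + 1/(2/1) = 1 + 1/2 = 3/2
1 + 1/(3/2) = 1 + 2/3 = 5/3
7 + 1/(5/3) = 7 + 3/5 = 38/5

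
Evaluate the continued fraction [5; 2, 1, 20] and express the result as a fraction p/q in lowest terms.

Start with 20.
1 + 1/(20/1) = 1 + 1/20 = 21/20
2 + 1/(21/20) = 2 + 20/21 = 62/21
5 + 1/(62/21) = 5 + 21/62 = 331/62

331/62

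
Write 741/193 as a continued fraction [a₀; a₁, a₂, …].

741 = 3·193 + 162, so a_0 = 3
193 = 1·162 + 31, so a_1 = 1
162 = 5·31 + 7, so a_2 = 5
31 = 4·7 + 3, so a_3 = 4
7 = 2·3 + 1, so a_4 = 2
3 = 3·1 + 0, so a_5 = 3

[3; 1, 5, 4, 2, 3]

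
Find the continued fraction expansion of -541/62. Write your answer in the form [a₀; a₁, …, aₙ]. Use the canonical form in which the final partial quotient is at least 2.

⌊-541/62⌋ = -9, remainder 17
⌊62/17⌋ = 3, remainder 11
⌊17/11⌋ = 1, remainder 6
⌊11/6⌋ = 1, remainder 5
⌊6/5⌋ = 1, remainder 1
⌊5/1⌋ = 5, remainder 0

[-9; 3, 1, 1, 1, 5]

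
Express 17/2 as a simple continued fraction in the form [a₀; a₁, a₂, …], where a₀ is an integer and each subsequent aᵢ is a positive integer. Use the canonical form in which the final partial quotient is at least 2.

⌊17/2⌋ = 8, remainder 1
⌊2/1⌋ = 2, remainder 0

[8; 2]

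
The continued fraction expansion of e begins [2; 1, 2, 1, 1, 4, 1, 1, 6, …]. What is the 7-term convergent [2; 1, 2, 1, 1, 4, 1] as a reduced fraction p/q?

106/39

Work from the innermost term outward:
Start with 1.
4 + 1/(1/1) = 4 + 1/1 = 5/1
1 + 1/(5/1) = 1 + 1/5 = 6/5
1 + 1/(6/5) = 1 + 5/6 = 11/6
2 + 1/(11/6) = 2 + 6/11 = 28/11
1 + 1/(28/11) = 1 + 11/28 = 39/28
2 + 1/(39/28) = 2 + 28/39 = 106/39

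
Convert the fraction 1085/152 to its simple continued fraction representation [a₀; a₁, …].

[7; 7, 4, 5]

1085 ÷ 152 → quotient 7, remainder 21
152 ÷ 21 → quotient 7, remainder 5
21 ÷ 5 → quotient 4, remainder 1
5 ÷ 1 → quotient 5, remainder 0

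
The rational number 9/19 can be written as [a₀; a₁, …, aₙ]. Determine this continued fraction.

9 = 0·19 + 9, so a_0 = 0
19 = 2·9 + 1, so a_1 = 2
9 = 9·1 + 0, so a_2 = 9

[0; 2, 9]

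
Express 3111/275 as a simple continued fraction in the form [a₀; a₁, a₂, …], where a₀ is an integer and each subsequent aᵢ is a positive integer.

[11; 3, 5, 17]

Run the Euclidean algorithm, recording each quotient:
3111 ÷ 275 → quotient 11, remainder 86
275 ÷ 86 → quotient 3, remainder 17
86 ÷ 17 → quotient 5, remainder 1
17 ÷ 1 → quotient 17, remainder 0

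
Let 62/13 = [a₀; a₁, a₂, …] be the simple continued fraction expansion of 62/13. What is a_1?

1

62 ÷ 13 → quotient 4, remainder 10
13 ÷ 10 → quotient 1, remainder 3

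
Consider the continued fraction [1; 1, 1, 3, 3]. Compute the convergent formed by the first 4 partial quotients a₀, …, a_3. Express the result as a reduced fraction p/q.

11/7

Collapse the nested fraction from the inside out:
Start with 3.
1 + 1/(3/1) = 1 + 1/3 = 4/3
1 + 1/(4/3) = 1 + 3/4 = 7/4
1 + 1/(7/4) = 1 + 4/7 = 11/7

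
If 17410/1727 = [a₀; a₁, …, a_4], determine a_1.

12

Run the Euclidean algorithm, recording each quotient:
⌊17410/1727⌋ = 10, remainder 140
⌊1727/140⌋ = 12, remainder 47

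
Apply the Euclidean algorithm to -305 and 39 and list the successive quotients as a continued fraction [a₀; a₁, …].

[-8; 5, 1, 1, 3]

⌊-305/39⌋ = -8, remainder 7
⌊39/7⌋ = 5, remainder 4
⌊7/4⌋ = 1, remainder 3
⌊4/3⌋ = 1, remainder 1
⌊3/1⌋ = 3, remainder 0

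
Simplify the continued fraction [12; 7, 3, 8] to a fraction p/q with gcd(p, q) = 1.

2221/183

Start with 8.
3 + 1/(8/1) = 3 + 1/8 = 25/8
7 + 1/(25/8) = 7 + 8/25 = 183/25
12 + 1/(183/25) = 12 + 25/183 = 2221/183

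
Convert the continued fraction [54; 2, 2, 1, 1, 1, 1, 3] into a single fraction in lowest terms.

6095/112

a_0 = 54: 54/1
a_1 = 2: 109/2
a_2 = 2: 272/5
a_3 = 1: 381/7
a_4 = 1: 653/12
a_5 = 1: 1034/19
a_6 = 1: 1687/31
a_7 = 3: 6095/112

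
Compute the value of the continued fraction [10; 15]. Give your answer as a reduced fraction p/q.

151/15

Start with 15.
10 + 1/(15/1) = 10 + 1/15 = 151/15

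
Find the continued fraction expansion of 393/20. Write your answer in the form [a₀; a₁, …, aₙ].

[19; 1, 1, 1, 6]

393 = 19·20 + 13, so a_0 = 19
20 = 1·13 + 7, so a_1 = 1
13 = 1·7 + 6, so a_2 = 1
7 = 1·6 + 1, so a_3 = 1
6 = 6·1 + 0, so a_4 = 6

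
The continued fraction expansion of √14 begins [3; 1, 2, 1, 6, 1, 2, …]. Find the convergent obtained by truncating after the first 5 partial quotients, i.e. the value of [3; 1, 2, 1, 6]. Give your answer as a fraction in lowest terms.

101/27

Use the convergent recurrence hₖ = aₖ·hₖ₋₁ + hₖ₋₂ (and likewise for the denominators kₖ):
a_0 = 3: 3/1
a_1 = 1: 4/1
a_2 = 2: 11/3
a_3 = 1: 15/4
a_4 = 6: 101/27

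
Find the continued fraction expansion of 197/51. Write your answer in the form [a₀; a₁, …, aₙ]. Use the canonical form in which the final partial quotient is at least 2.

197 ÷ 51 → quotient 3, remainder 44
51 ÷ 44 → quotient 1, remainder 7
44 ÷ 7 → quotient 6, remainder 2
7 ÷ 2 → quotient 3, remainder 1
2 ÷ 1 → quotient 2, remainder 0

[3; 1, 6, 3, 2]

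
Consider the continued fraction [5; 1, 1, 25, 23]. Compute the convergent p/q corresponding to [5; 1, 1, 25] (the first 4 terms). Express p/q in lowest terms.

281/51

Start with 25.
1 + 1/(25/1) = 1 + 1/25 = 26/25
1 + 1/(26/25) = 1 + 25/26 = 51/26
5 + 1/(51/26) = 5 + 26/51 = 281/51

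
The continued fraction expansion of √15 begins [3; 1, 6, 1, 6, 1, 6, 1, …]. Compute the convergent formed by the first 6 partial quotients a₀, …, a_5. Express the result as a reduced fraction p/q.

Start with 1.
6 + 1/(1/1) = 6 + 1/1 = 7/1
1 + 1/(7/1) = 1 + 1/7 = 8/7
6 + 1/(8/7) = 6 + 7/8 = 55/8
1 + 1/(55/8) = 1 + 8/55 = 63/55
3 + 1/(63/55) = 3 + 55/63 = 244/63

244/63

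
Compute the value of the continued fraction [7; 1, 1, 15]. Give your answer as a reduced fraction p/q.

Use the convergent recurrence hₖ = aₖ·hₖ₋₁ + hₖ₋₂ (and likewise for the denominators kₖ):
a_0 = 7: 7/1
a_1 = 1: 8/1
a_2 = 1: 15/2
a_3 = 15: 233/31

233/31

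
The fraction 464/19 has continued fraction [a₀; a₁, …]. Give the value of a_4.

464 = 24·19 + 8, so a_0 = 24
19 = 2·8 + 3, so a_1 = 2
8 = 2·3 + 2, so a_2 = 2
3 = 1·2 + 1, so a_3 = 1
2 = 2·1 + 0, so a_4 = 2

2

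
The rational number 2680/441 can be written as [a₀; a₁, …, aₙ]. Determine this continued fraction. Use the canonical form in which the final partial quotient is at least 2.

Apply division with remainder until the remainder is 0:
2680 ÷ 441 → quotient 6, remainder 34
441 ÷ 34 → quotient 12, remainder 33
34 ÷ 33 → quotient 1, remainder 1
33 ÷ 1 → quotient 33, remainder 0

[6; 12, 1, 33]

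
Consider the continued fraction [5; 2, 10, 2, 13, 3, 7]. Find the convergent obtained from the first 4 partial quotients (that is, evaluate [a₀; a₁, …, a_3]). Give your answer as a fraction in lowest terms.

241/44

a_0 = 5: 5/1
a_1 = 2: 11/2
a_2 = 10: 115/21
a_3 = 2: 241/44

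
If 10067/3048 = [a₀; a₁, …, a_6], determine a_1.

Repeatedly divide and take the remainder:
10067 ÷ 3048 → quotient 3, remainder 923
3048 ÷ 923 → quotient 3, remainder 279

3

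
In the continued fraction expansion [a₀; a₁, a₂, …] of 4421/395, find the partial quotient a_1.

5

Apply division with remainder until the remainder is 0:
⌊4421/395⌋ = 11, remainder 76
⌊395/76⌋ = 5, remainder 15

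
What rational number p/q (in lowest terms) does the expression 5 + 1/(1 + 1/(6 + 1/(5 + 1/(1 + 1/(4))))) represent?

1219/208

Compute successive convergents:
a_0 = 5: 5/1
a_1 = 1: 6/1
a_2 = 6: 41/7
a_3 = 5: 211/36
a_4 = 1: 252/43
a_5 = 4: 1219/208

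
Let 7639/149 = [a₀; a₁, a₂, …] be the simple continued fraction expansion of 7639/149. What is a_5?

7639 ÷ 149 → quotient 51, remainder 40
149 ÷ 40 → quotient 3, remainder 29
40 ÷ 29 → quotient 1, remainder 11
29 ÷ 11 → quotient 2, remainder 7
11 ÷ 7 → quotient 1, remainder 4
7 ÷ 4 → quotient 1, remainder 3

1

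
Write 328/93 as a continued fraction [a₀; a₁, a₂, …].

328 = 3·93 + 49, so a_0 = 3
93 = 1·49 + 44, so a_1 = 1
49 = 1·44 + 5, so a_2 = 1
44 = 8·5 + 4, so a_3 = 8
5 = 1·4 + 1, so a_4 = 1
4 = 4·1 + 0, so a_5 = 4

[3; 1, 1, 8, 1, 4]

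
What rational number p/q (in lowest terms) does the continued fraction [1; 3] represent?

Use the convergent recurrence hₖ = aₖ·hₖ₋₁ + hₖ₋₂ (and likewise for the denominators kₖ):
a_0 = 1: 1/1
a_1 = 3: 4/3

4/3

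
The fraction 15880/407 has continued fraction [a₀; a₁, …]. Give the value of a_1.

Apply division with remainder until the remainder is 0:
15880 = 39·407 + 7, so a_0 = 39
407 = 58·7 + 1, so a_1 = 58

58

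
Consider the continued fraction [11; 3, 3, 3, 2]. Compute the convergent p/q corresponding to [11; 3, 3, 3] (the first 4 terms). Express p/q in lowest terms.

a_0 = 11: 11/1
a_1 = 3: 34/3
a_2 = 3: 113/10
a_3 = 3: 373/33

373/33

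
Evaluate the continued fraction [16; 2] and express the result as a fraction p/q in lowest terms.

33/2

Collapse the nested fraction from the inside out:
Start with 2.
16 + 1/(2/1) = 16 + 1/2 = 33/2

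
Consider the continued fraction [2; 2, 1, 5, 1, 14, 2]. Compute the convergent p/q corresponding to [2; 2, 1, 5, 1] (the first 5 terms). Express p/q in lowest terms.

47/20

Collapse the nested fraction from the inside out:
Start with 1.
5 + 1/(1/1) = 5 + 1/1 = 6/1
1 + 1/(6/1) = 1 + 1/6 = 7/6
2 + 1/(7/6) = 2 + 6/7 = 20/7
2 + 1/(20/7) = 2 + 7/20 = 47/20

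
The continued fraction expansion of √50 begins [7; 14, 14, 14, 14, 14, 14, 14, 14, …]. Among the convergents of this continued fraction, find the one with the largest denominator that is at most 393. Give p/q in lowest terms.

1393/197

a_0 = 7: 7/1  (≤ bound)
a_1 = 14: 99/14  (≤ bound)
a_2 = 14: 1393/197  (≤ bound)
a_3 = 14: 19601/2772  (> 393, stop)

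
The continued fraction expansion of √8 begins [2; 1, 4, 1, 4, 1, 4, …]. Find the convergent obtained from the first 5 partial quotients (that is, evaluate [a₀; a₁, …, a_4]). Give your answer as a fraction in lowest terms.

82/29

Start with 4.
1 + 1/(4/1) = 1 + 1/4 = 5/4
4 + 1/(5/4) = 4 + 4/5 = 24/5
1 + 1/(24/5) = 1 + 5/24 = 29/24
2 + 1/(29/24) = 2 + 24/29 = 82/29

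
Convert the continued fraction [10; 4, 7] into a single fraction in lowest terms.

297/29

Build up convergents one term at a time:
a_0 = 10: 10/1
a_1 = 4: 41/4
a_2 = 7: 297/29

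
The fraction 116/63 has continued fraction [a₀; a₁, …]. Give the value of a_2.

Apply division with remainder until the remainder is 0:
⌊116/63⌋ = 1, remainder 53
⌊63/53⌋ = 1, remainder 10
⌊53/10⌋ = 5, remainder 3

5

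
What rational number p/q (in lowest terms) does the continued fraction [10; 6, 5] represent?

Compute successive convergents:
a_0 = 10: 10/1
a_1 = 6: 61/6
a_2 = 5: 315/31

315/31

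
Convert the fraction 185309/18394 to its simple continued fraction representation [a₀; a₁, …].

[10; 13, 2, 3, 2, 2, 3, 10]

185309 = 10·18394 + 1369, so a_0 = 10
18394 = 13·1369 + 597, so a_1 = 13
1369 = 2·597 + 175, so a_2 = 2
597 = 3·175 + 72, so a_3 = 3
175 = 2·72 + 31, so a_4 = 2
72 = 2·31 + 10, so a_5 = 2
31 = 3·10 + 1, so a_6 = 3
10 = 10·1 + 0, so a_7 = 10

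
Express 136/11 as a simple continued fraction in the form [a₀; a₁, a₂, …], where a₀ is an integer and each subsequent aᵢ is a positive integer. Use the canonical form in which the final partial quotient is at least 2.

136 ÷ 11 → quotient 12, remainder 4
11 ÷ 4 → quotient 2, remainder 3
4 ÷ 3 → quotient 1, remainder 1
3 ÷ 1 → quotient 3, remainder 0

[12; 2, 1, 3]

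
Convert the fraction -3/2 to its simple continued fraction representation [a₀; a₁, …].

[-2; 2]

-3 = -2·2 + 1, so a_0 = -2
2 = 2·1 + 0, so a_1 = 2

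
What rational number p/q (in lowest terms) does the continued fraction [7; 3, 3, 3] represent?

Start with 3.
3 + 1/(3/1) = 3 + 1/3 = 10/3
3 + 1/(10/3) = 3 + 3/10 = 33/10
7 + 1/(33/10) = 7 + 10/33 = 241/33

241/33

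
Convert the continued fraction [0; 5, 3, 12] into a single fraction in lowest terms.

37/197

Compute successive convergents:
a_0 = 0: 0/1
a_1 = 5: 1/5
a_2 = 3: 3/16
a_3 = 12: 37/197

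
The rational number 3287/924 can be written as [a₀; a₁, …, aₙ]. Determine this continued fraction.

3287 ÷ 924 → quotient 3, remainder 515
924 ÷ 515 → quotient 1, remainder 409
515 ÷ 409 → quotient 1, remainder 106
409 ÷ 106 → quotient 3, remainder 91
106 ÷ 91 → quotient 1, remainder 15
91 ÷ 15 → quotient 6, remainder 1
15 ÷ 1 → quotient 15, remainder 0

[3; 1, 1, 3, 1, 6, 15]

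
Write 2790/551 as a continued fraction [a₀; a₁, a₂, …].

⌊2790/551⌋ = 5, remainder 35
⌊551/35⌋ = 15, remainder 26
⌊35/26⌋ = 1, remainder 9
⌊26/9⌋ = 2, remainder 8
⌊9/8⌋ = 1, remainder 1
⌊8/1⌋ = 8, remainder 0

[5; 15, 1, 2, 1, 8]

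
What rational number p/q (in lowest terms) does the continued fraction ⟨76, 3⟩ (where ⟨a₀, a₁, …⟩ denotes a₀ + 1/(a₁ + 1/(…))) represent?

229/3

Starting at the tail and folding back:
Start with 3.
76 + 1/(3/1) = 76 + 1/3 = 229/3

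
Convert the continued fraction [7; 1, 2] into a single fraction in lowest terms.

Start with 2.
1 + 1/(2/1) = 1 + 1/2 = 3/2
7 + 1/(3/2) = 7 + 2/3 = 23/3

23/3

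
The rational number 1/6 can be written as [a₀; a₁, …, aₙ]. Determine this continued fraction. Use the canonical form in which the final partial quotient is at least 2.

Run the Euclidean algorithm, recording each quotient:
1 = 0·6 + 1, so a_0 = 0
6 = 6·1 + 0, so a_1 = 6

[0; 6]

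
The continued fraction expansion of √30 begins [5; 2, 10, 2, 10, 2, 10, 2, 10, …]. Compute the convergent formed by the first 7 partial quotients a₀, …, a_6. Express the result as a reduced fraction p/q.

55435/10121

Start with 10.
2 + 1/(10/1) = 2 + 1/10 = 21/10
10 + 1/(21/10) = 10 + 10/21 = 220/21
2 + 1/(220/21) = 2 + 21/220 = 461/220
10 + 1/(461/220) = 10 + 220/461 = 4830/461
2 + 1/(4830/461) = 2 + 461/4830 = 10121/4830
5 + 1/(10121/4830) = 5 + 4830/10121 = 55435/10121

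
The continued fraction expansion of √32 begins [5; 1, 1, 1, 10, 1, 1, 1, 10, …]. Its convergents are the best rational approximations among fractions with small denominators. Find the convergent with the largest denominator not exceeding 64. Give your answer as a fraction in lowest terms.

List convergents until the denominator exceeds the bound:
a_0 = 5: 5/1  (≤ bound)
a_1 = 1: 6/1  (≤ bound)
a_2 = 1: 11/2  (≤ bound)
a_3 = 1: 17/3  (≤ bound)
a_4 = 10: 181/32  (≤ bound)
a_5 = 1: 198/35  (≤ bound)
a_6 = 1: 379/67  (> 64, stop)

198/35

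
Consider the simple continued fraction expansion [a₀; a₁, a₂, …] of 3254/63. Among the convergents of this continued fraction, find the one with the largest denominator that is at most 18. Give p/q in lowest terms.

155/3

List convergents until the denominator exceeds the bound:
a_0 = 51: 51/1  (≤ bound)
a_1 = 1: 52/1  (≤ bound)
a_2 = 1: 103/2  (≤ bound)
a_3 = 1: 155/3  (≤ bound)
a_4 = 6: 1033/20  (> 18, stop)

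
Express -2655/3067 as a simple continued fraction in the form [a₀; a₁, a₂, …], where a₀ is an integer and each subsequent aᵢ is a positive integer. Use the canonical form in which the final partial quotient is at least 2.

Apply division with remainder until the remainder is 0:
⌊-2655/3067⌋ = -1, remainder 412
⌊3067/412⌋ = 7, remainder 183
⌊412/183⌋ = 2, remainder 46
⌊183/46⌋ = 3, remainder 45
⌊46/45⌋ = 1, remainder 1
⌊45/1⌋ = 45, remainder 0

[-1; 7, 2, 3, 1, 45]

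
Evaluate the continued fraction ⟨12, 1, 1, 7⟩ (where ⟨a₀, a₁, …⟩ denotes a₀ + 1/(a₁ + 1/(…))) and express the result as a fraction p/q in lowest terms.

188/15

Start with 7.
1 + 1/(7/1) = 1 + 1/7 = 8/7
1 + 1/(8/7) = 1 + 7/8 = 15/8
12 + 1/(15/8) = 12 + 8/15 = 188/15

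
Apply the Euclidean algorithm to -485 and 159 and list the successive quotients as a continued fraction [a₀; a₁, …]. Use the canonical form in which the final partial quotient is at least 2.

Repeatedly divide and take the remainder:
⌊-485/159⌋ = -4, remainder 151
⌊159/151⌋ = 1, remainder 8
⌊151/8⌋ = 18, remainder 7
⌊8/7⌋ = 1, remainder 1
⌊7/1⌋ = 7, remainder 0

[-4; 1, 18, 1, 7]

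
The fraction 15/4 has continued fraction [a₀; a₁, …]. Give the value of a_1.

Apply division with remainder until the remainder is 0:
15 = 3·4 + 3, so a_0 = 3
4 = 1·3 + 1, so a_1 = 1

1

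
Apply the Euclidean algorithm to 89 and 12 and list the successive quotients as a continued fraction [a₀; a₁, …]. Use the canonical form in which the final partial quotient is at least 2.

89 = 7·12 + 5, so a_0 = 7
12 = 2·5 + 2, so a_1 = 2
5 = 2·2 + 1, so a_2 = 2
2 = 2·1 + 0, so a_3 = 2

[7; 2, 2, 2]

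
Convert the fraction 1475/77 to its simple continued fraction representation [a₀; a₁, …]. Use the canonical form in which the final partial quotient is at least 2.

[19; 6, 2, 2, 2]

⌊1475/77⌋ = 19, remainder 12
⌊77/12⌋ = 6, remainder 5
⌊12/5⌋ = 2, remainder 2
⌊5/2⌋ = 2, remainder 1
⌊2/1⌋ = 2, remainder 0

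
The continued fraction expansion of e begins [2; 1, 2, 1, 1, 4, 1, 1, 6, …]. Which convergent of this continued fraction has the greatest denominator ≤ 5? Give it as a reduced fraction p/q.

a_0 = 2: 2/1  (≤ bound)
a_1 = 1: 3/1  (≤ bound)
a_2 = 2: 8/3  (≤ bound)
a_3 = 1: 11/4  (≤ bound)
a_4 = 1: 19/7  (> 5, stop)

11/4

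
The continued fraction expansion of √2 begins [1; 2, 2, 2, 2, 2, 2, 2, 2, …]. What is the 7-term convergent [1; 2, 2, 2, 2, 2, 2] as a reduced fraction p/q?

a_0 = 1: 1/1
a_1 = 2: 3/2
a_2 = 2: 7/5
a_3 = 2: 17/12
a_4 = 2: 41/29
a_5 = 2: 99/70
a_6 = 2: 239/169

239/169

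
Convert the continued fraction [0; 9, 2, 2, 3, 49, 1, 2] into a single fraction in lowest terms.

2548/23981

Start with 2.
1 + 1/(2/1) = 1 + 1/2 = 3/2
49 + 1/(3/2) = 49 + 2/3 = 149/3
3 + 1/(149/3) = 3 + 3/149 = 450/149
2 + 1/(450/149) = 2 + 149/450 = 1049/450
2 + 1/(1049/450) = 2 + 450/1049 = 2548/1049
9 + 1/(2548/1049) = 9 + 1049/2548 = 23981/2548
0 + 1/(23981/2548) = 0 + 2548/23981 = 2548/23981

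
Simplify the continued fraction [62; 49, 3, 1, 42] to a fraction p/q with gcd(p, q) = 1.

522335/8422

Start with 42.
1 + 1/(42/1) = 1 + 1/42 = 43/42
3 + 1/(43/42) = 3 + 42/43 = 171/43
49 + 1/(171/43) = 49 + 43/171 = 8422/171
62 + 1/(8422/171) = 62 + 171/8422 = 522335/8422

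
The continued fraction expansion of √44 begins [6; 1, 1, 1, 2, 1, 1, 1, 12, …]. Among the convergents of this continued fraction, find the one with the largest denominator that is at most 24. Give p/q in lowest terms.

126/19

a_0 = 6: 6/1  (≤ bound)
a_1 = 1: 7/1  (≤ bound)
a_2 = 1: 13/2  (≤ bound)
a_3 = 1: 20/3  (≤ bound)
a_4 = 2: 53/8  (≤ bound)
a_5 = 1: 73/11  (≤ bound)
a_6 = 1: 126/19  (≤ bound)
a_7 = 1: 199/30  (> 24, stop)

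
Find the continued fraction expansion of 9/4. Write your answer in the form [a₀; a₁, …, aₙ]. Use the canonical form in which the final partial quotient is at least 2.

⌊9/4⌋ = 2, remainder 1
⌊4/1⌋ = 4, remainder 0

[2; 4]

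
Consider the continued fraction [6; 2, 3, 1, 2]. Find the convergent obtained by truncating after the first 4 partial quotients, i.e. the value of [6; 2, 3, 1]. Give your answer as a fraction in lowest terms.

Start with 1.
3 + 1/(1/1) = 3 + 1/1 = 4/1
2 + 1/(4/1) = 2 + 1/4 = 9/4
6 + 1/(9/4) = 6 + 4/9 = 58/9

58/9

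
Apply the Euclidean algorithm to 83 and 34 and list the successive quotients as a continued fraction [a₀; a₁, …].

[2; 2, 3, 1, 3]

Repeatedly divide and take the remainder:
83 ÷ 34 → quotient 2, remainder 15
34 ÷ 15 → quotient 2, remainder 4
15 ÷ 4 → quotient 3, remainder 3
4 ÷ 3 → quotient 1, remainder 1
3 ÷ 1 → quotient 3, remainder 0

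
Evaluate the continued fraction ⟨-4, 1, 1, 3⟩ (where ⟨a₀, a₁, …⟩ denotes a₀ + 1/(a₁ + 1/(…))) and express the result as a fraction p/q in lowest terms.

-24/7

a_0 = -4: -4/1
a_1 = 1: -3/1
a_2 = 1: -7/2
a_3 = 3: -24/7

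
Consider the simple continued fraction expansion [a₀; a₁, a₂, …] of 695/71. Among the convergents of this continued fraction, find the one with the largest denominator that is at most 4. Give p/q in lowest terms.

39/4

a_0 = 9: 9/1  (≤ bound)
a_1 = 1: 10/1  (≤ bound)
a_2 = 3: 39/4  (≤ bound)
a_3 = 1: 49/5  (> 4, stop)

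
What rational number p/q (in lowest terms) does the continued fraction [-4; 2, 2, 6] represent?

-115/32

Start with 6.
2 + 1/(6/1) = 2 + 1/6 = 13/6
2 + 1/(13/6) = 2 + 6/13 = 32/13
-4 + 1/(32/13) = -4 + 13/32 = -115/32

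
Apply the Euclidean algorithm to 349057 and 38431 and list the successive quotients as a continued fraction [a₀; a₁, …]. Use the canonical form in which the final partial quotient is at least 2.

349057 ÷ 38431 → quotient 9, remainder 3178
38431 ÷ 3178 → quotient 12, remainder 295
3178 ÷ 295 → quotient 10, remainder 228
295 ÷ 228 → quotient 1, remainder 67
228 ÷ 67 → quotient 3, remainder 27
67 ÷ 27 → quotient 2, remainder 13
27 ÷ 13 → quotient 2, remainder 1
13 ÷ 1 → quotient 13, remainder 0

[9; 12, 10, 1, 3, 2, 2, 13]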